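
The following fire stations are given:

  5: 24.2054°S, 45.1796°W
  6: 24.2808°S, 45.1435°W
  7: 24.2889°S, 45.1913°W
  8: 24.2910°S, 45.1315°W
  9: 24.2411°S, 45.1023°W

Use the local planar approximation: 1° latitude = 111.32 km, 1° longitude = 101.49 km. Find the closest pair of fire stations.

6 and 8

Pairwise distances:
5–6: √((-0.0754·111.32)² + (0.0361·101.49)²) = √(70.451312 + 13.423350) = 9.1583 km
5–7: √((-0.0835·111.32)² + (-0.0117·101.49)²) = √(86.401115 + 1.409997) = 9.3708 km
5–8: √((-0.0856·111.32)² + (0.0481·101.49)²) = √(90.801689 + 23.830692) = 10.7067 km
5–9: √((-0.0357·111.32)² + (0.0773·101.49)²) = √(15.793662 + 61.546802) = 8.7943 km
6–7: √((-0.0081·111.32)² + (-0.0478·101.49)²) = √(0.813048 + 23.534355) = 4.9343 km
6–8: √((-0.0102·111.32)² + (0.0120·101.49)²) = √(1.289278 + 1.483232) = 1.6651 km
6–9: √((0.0397·111.32)² + (0.0412·101.49)²) = √(19.531132 + 17.484006) = 6.0840 km
7–8: √((-0.0021·111.32)² + (0.0598·101.49)²) = √(0.054649 + 36.833999) = 6.0736 km
7–9: √((0.0478·111.32)² + (0.0890·101.49)²) = √(28.314063 + 81.588043) = 10.4834 km
8–9: √((0.0499·111.32)² + (0.0292·101.49)²) = √(30.856558 + 8.782380) = 6.2959 km
Closest pair: 6–8 at 1.6651 km.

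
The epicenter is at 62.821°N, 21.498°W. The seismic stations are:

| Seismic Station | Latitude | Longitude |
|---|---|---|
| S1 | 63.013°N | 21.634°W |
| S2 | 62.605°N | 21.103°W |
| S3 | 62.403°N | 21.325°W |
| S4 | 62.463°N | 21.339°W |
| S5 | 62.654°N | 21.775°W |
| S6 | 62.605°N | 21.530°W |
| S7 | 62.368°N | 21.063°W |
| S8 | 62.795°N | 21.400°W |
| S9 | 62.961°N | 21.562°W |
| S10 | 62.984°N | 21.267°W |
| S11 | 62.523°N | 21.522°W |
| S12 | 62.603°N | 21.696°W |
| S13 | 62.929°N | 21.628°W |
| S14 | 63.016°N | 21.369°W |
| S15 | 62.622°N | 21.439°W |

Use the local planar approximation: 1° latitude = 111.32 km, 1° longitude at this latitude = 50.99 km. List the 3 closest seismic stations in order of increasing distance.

S8, S13, S9

Distances from 62.821°N, 21.498°W:
S1: √((0.192·111.32)² + (-0.136·50.99)²) = √(456.82394 + 48.08923) = 22.470 km
S2: √((-0.216·111.32)² + (0.395·50.99)²) = √(578.16780 + 405.66190) = 31.366 km
S3: √((-0.418·111.32)² + (0.173·50.99)²) = √(2165.20469 + 77.81480) = 47.361 km
S4: √((-0.358·111.32)² + (0.159·50.99)²) = √(1588.22654 + 65.73010) = 40.669 km
S5: √((-0.167·111.32)² + (-0.277·50.99)²) = √(345.60446 + 199.49387) = 23.347 km
S6: √((-0.216·111.32)² + (-0.032·50.99)²) = √(578.16780 + 2.66238) = 24.100 km
S7: √((-0.453·111.32)² + (0.435·50.99)²) = √(2542.97915 + 491.98123) = 55.090 km
S8: √((-0.026·111.32)² + (0.098·50.99)²) = √(8.37709 + 24.97021) = 5.775 km
S9: √((0.140·111.32)² + (-0.064·50.99)²) = √(242.88599 + 10.64952) = 15.923 km
S10: √((0.163·111.32)² + (0.231·50.99)²) = √(329.24683 + 138.73754) = 21.633 km
S11: √((-0.298·111.32)² + (-0.024·50.99)²) = √(1100.47181 + 1.49759) = 33.196 km
S12: √((-0.218·111.32)² + (-0.198·50.99)²) = √(588.92418 + 101.92962) = 26.284 km
S13: √((0.108·111.32)² + (-0.130·50.99)²) = √(144.54195 + 43.93966) = 13.729 km
S14: √((0.195·111.32)² + (0.129·50.99)²) = √(471.21121 + 43.26627) = 22.682 km
S15: √((-0.199·111.32)² + (0.059·50.99)²) = √(490.74123 + 9.05053) = 22.356 km
Sorted: S8 (5.775 km) < S13 (13.729 km) < S9 (15.923 km) < S10 (21.633 km) < S15 (22.356 km) < …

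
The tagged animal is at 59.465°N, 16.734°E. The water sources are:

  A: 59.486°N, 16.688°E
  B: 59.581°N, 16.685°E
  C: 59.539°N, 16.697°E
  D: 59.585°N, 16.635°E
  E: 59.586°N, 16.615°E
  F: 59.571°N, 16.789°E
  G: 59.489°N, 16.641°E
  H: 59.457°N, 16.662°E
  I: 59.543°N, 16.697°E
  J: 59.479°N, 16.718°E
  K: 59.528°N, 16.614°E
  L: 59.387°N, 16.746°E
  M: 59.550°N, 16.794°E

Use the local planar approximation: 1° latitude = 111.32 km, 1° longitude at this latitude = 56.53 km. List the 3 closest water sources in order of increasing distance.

Distances from 59.465°N, 16.734°E:
A: 3.497 km
B: 13.207 km
C: 8.499 km
D: 14.483 km
E: 15.056 km
F: 12.203 km
G: 5.897 km
H: 4.166 km
I: 8.931 km
J: 1.802 km
K: 9.757 km
L: 8.709 km
M: 10.052 km
Sorted: J (1.802 km) < A (3.497 km) < H (4.166 km) < G (5.897 km) < C (8.499 km) < …

J, A, H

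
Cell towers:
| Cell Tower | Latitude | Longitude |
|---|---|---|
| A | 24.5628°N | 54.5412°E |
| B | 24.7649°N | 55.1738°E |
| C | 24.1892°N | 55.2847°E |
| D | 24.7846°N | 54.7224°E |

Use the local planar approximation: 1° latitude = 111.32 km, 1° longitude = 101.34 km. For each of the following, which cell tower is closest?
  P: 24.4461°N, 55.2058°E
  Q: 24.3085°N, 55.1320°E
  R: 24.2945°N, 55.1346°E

P at 24.4461°N, 55.2058°E:
  A: √((0.1167·111.32)² + (-0.6646·101.34)²) = √(168.767224 + 4536.098471) = 68.5920 km
  B: √((0.3188·111.32)² + (-0.0320·101.34)²) = √(1259.456061 + 10.516271) = 35.6367 km
  C: √((-0.2569·111.32)² + (0.0789·101.34)²) = √(817.851781 + 63.931634) = 29.6948 km
  D: √((0.3385·111.32)² + (-0.4834·101.34)²) = √(1419.919559 + 2399.800238) = 61.8039 km
  → nearest: C (29.6948 km)
Q at 24.3085°N, 55.1320°E:
  A: √((0.2543·111.32)² + (-0.5908·101.34)²) = √(801.381137 + 3584.617108) = 66.2269 km
  B: √((0.4564·111.32)² + (0.0418·101.34)²) = √(2581.295158 + 17.943798) = 50.9827 km
  C: √((-0.1193·111.32)² + (0.1527·101.34)²) = √(176.371043 + 239.463802) = 20.3920 km
  D: √((0.4761·111.32)² + (-0.4096·101.34)²) = √(2808.941912 + 1722.985791) = 67.3196 km
  → nearest: C (20.3920 km)
R at 24.2945°N, 55.1346°E:
  A: √((0.2683·111.32)² + (-0.5934·101.34)²) = √(892.047008 + 3616.236987) = 67.1438 km
  B: √((0.4704·111.32)² + (0.0392·101.34)²) = √(2742.085684 + 15.780979) = 52.5154 km
  C: √((-0.1053·111.32)² + (0.1501·101.34)²) = √(137.405190 + 231.378598) = 19.2037 km
  D: √((0.4901·111.32)² + (-0.4122·101.34)²) = √(2976.567944 + 1744.929057) = 68.7132 km
  → nearest: C (19.2037 km)

P→C; Q→C; R→C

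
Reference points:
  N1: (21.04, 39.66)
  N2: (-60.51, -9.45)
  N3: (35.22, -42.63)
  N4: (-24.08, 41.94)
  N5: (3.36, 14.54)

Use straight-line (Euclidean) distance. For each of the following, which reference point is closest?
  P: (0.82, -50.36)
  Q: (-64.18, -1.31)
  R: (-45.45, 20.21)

P at (0.82, -50.36):
  N1: 92.26
  N2: 73.72
  N3: 35.26
  N4: 95.60
  N5: 64.95
  → nearest: N3 (35.26)
Q at (-64.18, -1.31):
  N1: 94.56
  N2: 8.93
  N3: 107.65
  N4: 58.98
  N5: 69.37
  → nearest: N2 (8.93)
R at (-45.45, 20.21):
  N1: 69.28
  N2: 33.26
  N3: 102.26
  N4: 30.48
  N5: 49.14
  → nearest: N4 (30.48)

P→N3; Q→N2; R→N4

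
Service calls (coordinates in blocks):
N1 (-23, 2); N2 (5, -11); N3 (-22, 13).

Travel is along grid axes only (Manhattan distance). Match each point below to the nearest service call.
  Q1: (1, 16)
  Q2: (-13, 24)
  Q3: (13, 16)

Q1 at (1, 16):
  N1: 38 blocks
  N2: 31 blocks
  N3: 26 blocks
  → nearest: N3 (26 blocks)
Q2 at (-13, 24):
  N1: 32 blocks
  N2: 53 blocks
  N3: 20 blocks
  → nearest: N3 (20 blocks)
Q3 at (13, 16):
  N1: 50 blocks
  N2: 35 blocks
  N3: 38 blocks
  → nearest: N2 (35 blocks)

Q1→N3; Q2→N3; Q3→N2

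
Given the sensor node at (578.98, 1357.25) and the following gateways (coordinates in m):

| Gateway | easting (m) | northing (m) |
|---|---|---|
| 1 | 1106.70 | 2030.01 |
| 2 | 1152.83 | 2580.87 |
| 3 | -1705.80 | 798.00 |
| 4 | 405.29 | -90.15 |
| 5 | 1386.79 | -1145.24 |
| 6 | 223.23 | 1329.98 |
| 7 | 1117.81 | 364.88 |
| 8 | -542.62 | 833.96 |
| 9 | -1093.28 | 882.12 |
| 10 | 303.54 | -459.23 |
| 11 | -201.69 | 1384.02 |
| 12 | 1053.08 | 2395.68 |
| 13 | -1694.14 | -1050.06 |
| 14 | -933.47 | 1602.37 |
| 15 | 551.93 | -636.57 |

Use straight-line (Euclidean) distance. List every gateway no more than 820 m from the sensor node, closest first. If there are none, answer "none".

6, 11

Distances from (578.98, 1357.25):
1: √((527.72)² + (672.76)²) = √(278488.3984 + 452606.0176) = 855.04 m
2: √((573.85)² + (1223.62)²) = √(329303.8225 + 1497245.9044) = 1351.50 m
3: √((-2284.78)² + (-559.25)²) = √(5220219.6484 + 312760.5625) = 2352.23 m
4: √((-173.69)² + (-1447.40)²) = √(30168.2161 + 2094966.7600) = 1457.78 m
5: √((807.81)² + (-2502.49)²) = √(652556.9961 + 6262456.2001) = 2629.64 m
6: √((-355.75)² + (-27.27)²) = √(126558.0625 + 743.6529) = 356.79 m
7: √((538.83)² + (-992.37)²) = √(290337.7689 + 984798.2169) = 1129.22 m
8: √((-1121.60)² + (-523.29)²) = √(1257986.5600 + 273832.4241) = 1237.67 m
9: √((-1672.26)² + (-475.13)²) = √(2796453.5076 + 225748.5169) = 1738.45 m
10: √((-275.44)² + (-1816.48)²) = √(75867.1936 + 3299599.5904) = 1837.24 m
11: √((-780.67)² + (26.77)²) = √(609445.6489 + 716.6329) = 781.13 m
12: √((474.10)² + (1038.43)²) = √(224770.8100 + 1078336.8649) = 1141.54 m
13: √((-2273.12)² + (-2407.31)²) = √(5167074.5344 + 5795141.4361) = 3310.92 m
14: √((-1512.45)² + (245.12)²) = √(2287505.0025 + 60083.8144) = 1532.18 m
15: √((-27.05)² + (-1993.82)²) = √(731.7025 + 3975318.1924) = 1994.00 m
Threshold 820 m: 6 (356.79 m), 11 (781.13 m) are within range.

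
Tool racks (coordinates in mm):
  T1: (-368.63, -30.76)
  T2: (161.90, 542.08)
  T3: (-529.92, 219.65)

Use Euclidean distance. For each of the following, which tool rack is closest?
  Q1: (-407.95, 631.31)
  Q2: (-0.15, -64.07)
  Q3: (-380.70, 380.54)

Q1 at (-407.95, 631.31):
  T1: 663.24 mm
  T2: 576.79 mm
  T3: 429.35 mm
  → nearest: T3 (429.35 mm)
Q2 at (-0.15, -64.07):
  T1: 369.98 mm
  T2: 627.44 mm
  T3: 600.96 mm
  → nearest: T1 (369.98 mm)
Q3 at (-380.70, 380.54):
  T1: 411.48 mm
  T2: 566.14 mm
  T3: 219.44 mm
  → nearest: T3 (219.44 mm)

Q1→T3; Q2→T1; Q3→T3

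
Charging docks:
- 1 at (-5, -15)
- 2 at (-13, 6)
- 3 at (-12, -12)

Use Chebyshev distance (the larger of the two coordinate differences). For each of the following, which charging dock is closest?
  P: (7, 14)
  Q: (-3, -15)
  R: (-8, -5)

P→2; Q→1; R→3

P at (7, 14):
  1: max(|-12|, |-29|) = 29
  2: max(|-20|, |-8|) = 20
  3: max(|-19|, |-26|) = 26
  → nearest: 2 (20)
Q at (-3, -15):
  1: max(|-2|, |0|) = 2
  2: max(|-10|, |21|) = 21
  3: max(|-9|, |3|) = 9
  → nearest: 1 (2)
R at (-8, -5):
  1: max(|3|, |-10|) = 10
  2: max(|-5|, |11|) = 11
  3: max(|-4|, |-7|) = 7
  → nearest: 3 (7)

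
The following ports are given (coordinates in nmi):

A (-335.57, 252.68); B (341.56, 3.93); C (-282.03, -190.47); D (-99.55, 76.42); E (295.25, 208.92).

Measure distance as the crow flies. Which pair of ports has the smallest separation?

Pairwise distances:
A–B: 721.37 nmi
A–C: 446.37 nmi
A–D: 294.57 nmi
A–E: 632.34 nmi
B–C: 653.19 nmi
B–D: 447.03 nmi
B–E: 210.16 nmi
C–D: 323.31 nmi
C–E: 701.97 nmi
D–E: 416.44 nmi
Closest pair: B–E at 210.16 nmi.

B and E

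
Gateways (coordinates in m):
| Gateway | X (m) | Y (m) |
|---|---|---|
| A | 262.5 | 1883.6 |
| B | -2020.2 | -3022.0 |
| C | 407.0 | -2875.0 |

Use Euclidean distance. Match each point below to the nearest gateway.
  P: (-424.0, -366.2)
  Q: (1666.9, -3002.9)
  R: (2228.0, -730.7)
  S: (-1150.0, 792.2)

P at (-424.0, -366.2):
  A: √((686.5)² + (2249.8)²) = √(471282.250 + 5061600.040) = 2352.2 m
  B: √((-1596.2)² + (-2655.8)²) = √(2547854.440 + 7053273.640) = 3098.6 m
  C: √((831.0)² + (-2508.8)²) = √(690561.000 + 6294077.440) = 2642.8 m
  → nearest: A (2352.2 m)
Q at (1666.9, -3002.9):
  A: √((-1404.4)² + (4886.5)²) = √(1972339.360 + 23877882.250) = 5084.3 m
  B: √((-3687.1)² + (-19.1)²) = √(13594706.410 + 364.810) = 3687.1 m
  C: √((-1259.9)² + (127.9)²) = √(1587348.010 + 16358.410) = 1266.4 m
  → nearest: C (1266.4 m)
R at (2228.0, -730.7):
  A: √((-1965.5)² + (2614.3)²) = √(3863190.250 + 6834564.490) = 3270.7 m
  B: √((-4248.2)² + (-2291.3)²) = √(18047203.240 + 5250055.690) = 4826.7 m
  C: √((-1821.0)² + (-2144.3)²) = √(3316041.000 + 4598022.490) = 2813.2 m
  → nearest: C (2813.2 m)
S at (-1150.0, 792.2):
  A: √((1412.5)² + (1091.4)²) = √(1995156.250 + 1191153.960) = 1785.0 m
  B: √((-870.2)² + (-3814.2)²) = √(757248.040 + 14548121.640) = 3912.2 m
  C: √((1557.0)² + (-3667.2)²) = √(2424249.000 + 13448355.840) = 3984.0 m
  → nearest: A (1785.0 m)

P→A; Q→C; R→C; S→A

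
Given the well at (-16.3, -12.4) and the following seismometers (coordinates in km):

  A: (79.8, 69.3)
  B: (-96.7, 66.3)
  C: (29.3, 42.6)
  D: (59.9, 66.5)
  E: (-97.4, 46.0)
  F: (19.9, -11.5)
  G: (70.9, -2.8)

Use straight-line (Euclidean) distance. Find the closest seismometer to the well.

Distances from (-16.3, -12.4):
A: 126.1 km
B: 112.5 km
C: 71.4 km
D: 109.7 km
E: 99.9 km
F: 36.2 km
G: 87.7 km
Minimum: F at 36.2 km.

F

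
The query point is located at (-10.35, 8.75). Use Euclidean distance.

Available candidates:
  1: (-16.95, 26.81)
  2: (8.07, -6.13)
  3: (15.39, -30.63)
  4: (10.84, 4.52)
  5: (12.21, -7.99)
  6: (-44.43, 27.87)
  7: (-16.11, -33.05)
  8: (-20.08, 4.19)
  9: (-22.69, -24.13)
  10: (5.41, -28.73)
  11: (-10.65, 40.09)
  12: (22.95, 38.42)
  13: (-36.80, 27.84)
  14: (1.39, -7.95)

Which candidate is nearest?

Distances from (-10.35, 8.75):
1: √((-6.60)² + (18.06)²) = √(43.5600 + 326.1636) = 19.23
2: √((18.42)² + (-14.88)²) = √(339.2964 + 221.4144) = 23.68
3: √((25.74)² + (-39.38)²) = √(662.5476 + 1550.7844) = 47.05
4: √((21.19)² + (-4.23)²) = √(449.0161 + 17.8929) = 21.61
5: √((22.56)² + (-16.74)²) = √(508.9536 + 280.2276) = 28.09
6: √((-34.08)² + (19.12)²) = √(1161.4464 + 365.5744) = 39.08
7: √((-5.76)² + (-41.80)²) = √(33.1776 + 1747.2400) = 42.19
8: √((-9.73)² + (-4.56)²) = √(94.6729 + 20.7936) = 10.75
9: √((-12.34)² + (-32.88)²) = √(152.2756 + 1081.0944) = 35.12
10: √((15.76)² + (-37.48)²) = √(248.3776 + 1404.7504) = 40.66
11: √((-0.30)² + (31.34)²) = √(0.0900 + 982.1956) = 31.34
12: √((33.30)² + (29.67)²) = √(1108.8900 + 880.3089) = 44.60
13: √((-26.45)² + (19.09)²) = √(699.6025 + 364.4281) = 32.62
14: √((11.74)² + (-16.70)²) = √(137.8276 + 278.8900) = 20.41
Minimum: 8 at 10.75.

8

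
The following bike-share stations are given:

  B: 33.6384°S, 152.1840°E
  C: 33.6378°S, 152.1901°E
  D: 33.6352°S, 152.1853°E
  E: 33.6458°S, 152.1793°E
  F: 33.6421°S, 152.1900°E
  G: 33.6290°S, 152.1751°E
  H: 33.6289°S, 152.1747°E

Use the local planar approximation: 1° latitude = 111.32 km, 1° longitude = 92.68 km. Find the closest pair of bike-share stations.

Pairwise distances:
G–H: √((0.0001·111.32)² + (-0.0004·92.68)²) = √(0.000124 + 0.001374) = 0.0387 km
B–D: √((0.0032·111.32)² + (0.0013·92.68)²) = √(0.126896 + 0.014516) = 0.3760 km
C–F: √((-0.0043·111.32)² + (-0.0001·92.68)²) = √(0.229131 + 0.000086) = 0.4788 km
C–D: √((0.0026·111.32)² + (-0.0048·92.68)²) = √(0.083771 + 0.197904) = 0.5307 km
B–C: √((0.0006·111.32)² + (0.0061·92.68)²) = √(0.004461 + 0.319618) = 0.5693 km
B–F: √((-0.0037·111.32)² + (0.0060·92.68)²) = √(0.169648 + 0.309225) = 0.6920 km
D–F: √((-0.0069·111.32)² + (0.0047·92.68)²) = √(0.589990 + 0.189744) = 0.8830 km
B–E: √((-0.0074·111.32)² + (-0.0047·92.68)²) = √(0.678594 + 0.189744) = 0.9318 km
E–F: √((0.0037·111.32)² + (0.0107·92.68)²) = √(0.169648 + 0.983421) = 1.0738 km
D–G: √((0.0062·111.32)² + (-0.0102·92.68)²) = √(0.476354 + 0.893660) = 1.1705 km
D–H: √((0.0063·111.32)² + (-0.0106·92.68)²) = √(0.491844 + 0.965125) = 1.2070 km
D–E: √((-0.0106·111.32)² + (-0.0060·92.68)²) = √(1.392381 + 0.309225) = 1.3045 km
B–G: √((0.0094·111.32)² + (-0.0089·92.68)²) = √(1.094970 + 0.680381) = 1.3324 km
C–E: √((-0.0080·111.32)² + (-0.0108·92.68)²) = √(0.793097 + 1.001889) = 1.3398 km
B–H: √((0.0095·111.32)² + (-0.0093·92.68)²) = √(1.118391 + 0.742913) = 1.3643 km
C–G: √((0.0088·111.32)² + (-0.0150·92.68)²) = √(0.959648 + 1.932656) = 1.7007 km
C–H: √((0.0089·111.32)² + (-0.0154·92.68)²) = √(0.981582 + 2.037105) = 1.7374 km
E–G: √((0.0168·111.32)² + (-0.0042·92.68)²) = √(3.497558 + 0.151520) = 1.9103 km
E–H: √((0.0169·111.32)² + (-0.0046·92.68)²) = √(3.539320 + 0.181756) = 1.9290 km
F–G: √((0.0131·111.32)² + (-0.0149·92.68)²) = √(2.126616 + 1.906973) = 2.0084 km
F–H: √((0.0132·111.32)² + (-0.0153·92.68)²) = √(2.159207 + 2.010735) = 2.0420 km
Closest pair: G–H at 0.0387 km.

G and H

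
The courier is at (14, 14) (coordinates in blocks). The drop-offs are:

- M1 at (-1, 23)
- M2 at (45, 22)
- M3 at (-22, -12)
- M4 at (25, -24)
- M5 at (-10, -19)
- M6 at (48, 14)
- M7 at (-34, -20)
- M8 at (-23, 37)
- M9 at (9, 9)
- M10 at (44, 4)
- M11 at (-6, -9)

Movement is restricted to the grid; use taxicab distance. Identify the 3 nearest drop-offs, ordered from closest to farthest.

Distances from (14, 14):
M1: 24 blocks
M2: 39 blocks
M3: 62 blocks
M4: 49 blocks
M5: 57 blocks
M6: 34 blocks
M7: 82 blocks
M8: 60 blocks
M9: 10 blocks
M10: 40 blocks
M11: 43 blocks
Sorted: M9 (10 blocks) < M1 (24 blocks) < M6 (34 blocks) < M2 (39 blocks) < M10 (40 blocks) < …

M9, M1, M6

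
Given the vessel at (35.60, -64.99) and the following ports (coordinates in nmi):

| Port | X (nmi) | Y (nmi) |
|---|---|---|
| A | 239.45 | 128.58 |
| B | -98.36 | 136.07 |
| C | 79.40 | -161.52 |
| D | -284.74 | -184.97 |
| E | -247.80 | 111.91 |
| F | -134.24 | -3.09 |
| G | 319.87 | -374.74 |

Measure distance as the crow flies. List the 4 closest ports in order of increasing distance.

C, F, B, A

Distances from (35.60, -64.99):
A: 281.11 nmi
B: 241.60 nmi
C: 106.00 nmi
D: 342.07 nmi
E: 334.08 nmi
F: 180.77 nmi
G: 420.42 nmi
Sorted: C (106.00 nmi) < F (180.77 nmi) < B (241.60 nmi) < A (281.11 nmi) < E (334.08 nmi) < D (342.07 nmi) < …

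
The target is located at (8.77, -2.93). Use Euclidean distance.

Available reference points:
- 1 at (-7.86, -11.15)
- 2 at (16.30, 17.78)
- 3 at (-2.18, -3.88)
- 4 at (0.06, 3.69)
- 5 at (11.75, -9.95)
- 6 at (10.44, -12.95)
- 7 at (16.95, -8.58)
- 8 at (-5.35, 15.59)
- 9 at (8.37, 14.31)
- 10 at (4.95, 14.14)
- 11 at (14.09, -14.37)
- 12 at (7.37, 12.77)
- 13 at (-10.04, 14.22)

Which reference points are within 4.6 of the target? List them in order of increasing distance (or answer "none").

none

Distances from (8.77, -2.93):
1: √((-16.63)² + (-8.22)²) = √(276.5569 + 67.5684) = 18.55
2: √((7.53)² + (20.71)²) = √(56.7009 + 428.9041) = 22.04
3: √((-10.95)² + (-0.95)²) = √(119.9025 + 0.9025) = 10.99
4: √((-8.71)² + (6.62)²) = √(75.8641 + 43.8244) = 10.94
5: √((2.98)² + (-7.02)²) = √(8.8804 + 49.2804) = 7.63
6: √((1.67)² + (-10.02)²) = √(2.7889 + 100.4004) = 10.16
7: √((8.18)² + (-5.65)²) = √(66.9124 + 31.9225) = 9.94
8: √((-14.12)² + (18.52)²) = √(199.3744 + 342.9904) = 23.29
9: √((-0.40)² + (17.24)²) = √(0.1600 + 297.2176) = 17.24
10: √((-3.82)² + (17.07)²) = √(14.5924 + 291.3849) = 17.49
11: √((5.32)² + (-11.44)²) = √(28.3024 + 130.8736) = 12.62
12: √((-1.40)² + (15.70)²) = √(1.9600 + 246.4900) = 15.76
13: √((-18.81)² + (17.15)²) = √(353.8161 + 294.1225) = 25.45
Threshold 4.6: none within range.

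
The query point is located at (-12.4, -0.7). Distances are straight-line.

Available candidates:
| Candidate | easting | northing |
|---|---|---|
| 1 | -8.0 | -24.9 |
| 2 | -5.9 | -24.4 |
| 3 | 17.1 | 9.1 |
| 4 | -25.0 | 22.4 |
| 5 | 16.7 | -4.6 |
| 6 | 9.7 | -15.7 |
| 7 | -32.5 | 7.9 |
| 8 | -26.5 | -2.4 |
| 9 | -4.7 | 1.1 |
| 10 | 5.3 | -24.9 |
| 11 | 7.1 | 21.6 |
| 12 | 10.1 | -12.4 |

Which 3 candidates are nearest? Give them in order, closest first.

9, 8, 7

Distances from (-12.4, -0.7):
1: √((4.4)² + (-24.2)²) = √(19.3600 + 585.6400) = 24.60
2: √((6.5)² + (-23.7)²) = √(42.2500 + 561.6900) = 24.58
3: √((29.5)² + (9.8)²) = √(870.2500 + 96.0400) = 31.09
4: √((-12.6)² + (23.1)²) = √(158.7600 + 533.6100) = 26.31
5: √((29.1)² + (-3.9)²) = √(846.8100 + 15.2100) = 29.36
6: √((22.1)² + (-15.0)²) = √(488.4100 + 225.0000) = 26.71
7: √((-20.1)² + (8.6)²) = √(404.0100 + 73.9600) = 21.86
8: √((-14.1)² + (-1.7)²) = √(198.8100 + 2.8900) = 14.20
9: √((7.7)² + (1.8)²) = √(59.2900 + 3.2400) = 7.91
10: √((17.7)² + (-24.2)²) = √(313.2900 + 585.6400) = 29.98
11: √((19.5)² + (22.3)²) = √(380.2500 + 497.2900) = 29.62
12: √((22.5)² + (-11.7)²) = √(506.2500 + 136.8900) = 25.36
Sorted: 9 (7.91) < 8 (14.20) < 7 (21.86) < 2 (24.58) < 1 (24.60) < …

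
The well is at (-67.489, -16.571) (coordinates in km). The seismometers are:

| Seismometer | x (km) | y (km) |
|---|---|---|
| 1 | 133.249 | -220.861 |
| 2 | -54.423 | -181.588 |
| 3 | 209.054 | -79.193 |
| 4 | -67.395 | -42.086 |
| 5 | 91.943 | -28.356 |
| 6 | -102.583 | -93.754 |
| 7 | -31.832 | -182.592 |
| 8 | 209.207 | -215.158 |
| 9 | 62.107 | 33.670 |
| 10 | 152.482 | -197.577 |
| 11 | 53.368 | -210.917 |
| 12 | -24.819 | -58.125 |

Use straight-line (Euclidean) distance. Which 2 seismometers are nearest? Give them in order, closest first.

Distances from (-67.489, -16.571):
1: √((200.738)² + (-204.290)²) = √(40295.74464 + 41734.40410) = 286.409 km
2: √((13.066)² + (-165.017)²) = √(170.72036 + 27230.61029) = 165.533 km
3: √((276.543)² + (-62.622)²) = √(76476.03085 + 3921.51488) = 283.545 km
4: √((0.094)² + (-25.515)²) = √(0.00884 + 651.01522) = 25.515 km
5: √((159.432)² + (-11.785)²) = √(25418.56262 + 138.88622) = 159.867 km
6: √((-35.094)² + (-77.183)²) = √(1231.58884 + 5957.21549) = 84.787 km
7: √((35.657)² + (-166.021)²) = √(1271.42165 + 27562.97244) = 169.807 km
8: √((276.696)² + (-198.587)²) = √(76560.67642 + 39436.79657) = 340.584 km
9: √((129.596)² + (50.241)²) = √(16795.12322 + 2524.15808) = 138.994 km
10: √((219.971)² + (-181.006)²) = √(48387.24084 + 32763.17204) = 284.869 km
11: √((120.857)² + (-194.346)²) = √(14606.41445 + 37770.36772) = 228.860 km
12: √((42.670)² + (-41.554)²) = √(1820.72890 + 1726.73492) = 59.561 km
Sorted: 4 (25.515 km) < 12 (59.561 km) < 6 (84.787 km) < 9 (138.994 km) < …

4, 12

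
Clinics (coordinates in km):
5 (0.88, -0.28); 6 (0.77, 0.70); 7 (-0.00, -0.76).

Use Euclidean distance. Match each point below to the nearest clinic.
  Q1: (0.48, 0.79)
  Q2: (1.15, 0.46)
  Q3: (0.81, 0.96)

Q1→6; Q2→6; Q3→6

Q1 at (0.48, 0.79):
  5: 1.14 km
  6: 0.30 km
  7: 1.62 km
  → nearest: 6 (0.30 km)
Q2 at (1.15, 0.46):
  5: 0.79 km
  6: 0.45 km
  7: 1.68 km
  → nearest: 6 (0.45 km)
Q3 at (0.81, 0.96):
  5: 1.24 km
  6: 0.26 km
  7: 1.90 km
  → nearest: 6 (0.26 km)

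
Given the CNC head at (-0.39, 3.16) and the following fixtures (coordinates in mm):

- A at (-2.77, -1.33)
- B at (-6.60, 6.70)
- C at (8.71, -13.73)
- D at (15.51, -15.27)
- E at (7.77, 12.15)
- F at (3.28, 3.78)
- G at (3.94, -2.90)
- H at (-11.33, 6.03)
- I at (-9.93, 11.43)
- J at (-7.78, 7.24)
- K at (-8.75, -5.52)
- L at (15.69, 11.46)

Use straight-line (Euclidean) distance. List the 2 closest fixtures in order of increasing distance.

Distances from (-0.39, 3.16):
A: √((-2.38)² + (-4.49)²) = √(5.6644 + 20.1601) = 5.08 mm
B: √((-6.21)² + (3.54)²) = √(38.5641 + 12.5316) = 7.15 mm
C: √((9.10)² + (-16.89)²) = √(82.8100 + 285.2721) = 19.19 mm
D: √((15.90)² + (-18.43)²) = √(252.8100 + 339.6649) = 24.34 mm
E: √((8.16)² + (8.99)²) = √(66.5856 + 80.8201) = 12.14 mm
F: √((3.67)² + (0.62)²) = √(13.4689 + 0.3844) = 3.72 mm
G: √((4.33)² + (-6.06)²) = √(18.7489 + 36.7236) = 7.45 mm
H: √((-10.94)² + (2.87)²) = √(119.6836 + 8.2369) = 11.31 mm
I: √((-9.54)² + (8.27)²) = √(91.0116 + 68.3929) = 12.63 mm
J: √((-7.39)² + (4.08)²) = √(54.6121 + 16.6464) = 8.44 mm
K: √((-8.36)² + (-8.68)²) = √(69.8896 + 75.3424) = 12.05 mm
L: √((16.08)² + (8.30)²) = √(258.5664 + 68.8900) = 18.10 mm
Sorted: F (3.72 mm) < A (5.08 mm) < B (7.15 mm) < G (7.45 mm) < …

F, A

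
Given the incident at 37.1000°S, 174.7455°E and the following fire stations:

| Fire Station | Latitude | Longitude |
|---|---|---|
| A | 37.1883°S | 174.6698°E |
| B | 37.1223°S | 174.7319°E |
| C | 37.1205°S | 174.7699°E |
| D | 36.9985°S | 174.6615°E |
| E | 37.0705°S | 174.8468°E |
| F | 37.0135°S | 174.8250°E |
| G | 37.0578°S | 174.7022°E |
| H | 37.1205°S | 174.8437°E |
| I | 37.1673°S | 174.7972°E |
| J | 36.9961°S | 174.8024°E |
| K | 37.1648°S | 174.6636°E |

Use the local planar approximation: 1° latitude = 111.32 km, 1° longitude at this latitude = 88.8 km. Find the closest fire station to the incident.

B

Distances from 37.1000°S, 174.7455°E:
A: 11.9083 km
B: 2.7606 km
C: 3.1468 km
D: 13.5391 km
E: 9.5761 km
F: 11.9398 km
G: 6.0706 km
H: 9.0138 km
I: 8.7866 km
J: 12.6216 km
K: 10.2434 km
Minimum: B at 2.7606 km.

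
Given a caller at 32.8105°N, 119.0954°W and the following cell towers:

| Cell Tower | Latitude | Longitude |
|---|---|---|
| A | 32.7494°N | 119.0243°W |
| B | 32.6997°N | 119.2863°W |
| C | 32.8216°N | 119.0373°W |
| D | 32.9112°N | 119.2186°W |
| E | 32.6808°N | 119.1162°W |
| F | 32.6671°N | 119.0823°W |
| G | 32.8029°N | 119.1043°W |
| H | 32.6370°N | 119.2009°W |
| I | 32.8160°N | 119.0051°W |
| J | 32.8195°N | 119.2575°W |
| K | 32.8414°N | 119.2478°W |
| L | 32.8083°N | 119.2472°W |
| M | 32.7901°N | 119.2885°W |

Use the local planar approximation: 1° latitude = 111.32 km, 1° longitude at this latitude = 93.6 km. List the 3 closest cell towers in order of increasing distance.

Distances from 32.8105°N, 119.0954°W:
A: √((-0.0611·111.32)² + (0.0711·93.6)²) = √(46.262470 + 44.288493) = 9.5158 km
B: √((-0.1108·111.32)² + (-0.1909·93.6)²) = √(152.133871 + 319.274001) = 21.7119 km
C: √((0.0111·111.32)² + (0.0581·93.6)²) = √(1.526836 + 29.573584) = 5.5768 km
D: √((0.1007·111.32)² + (-0.1232·93.6)²) = √(125.662396 + 132.975954) = 16.0822 km
E: √((-0.1297·111.32)² + (-0.0208·93.6)²) = √(208.461735 + 3.790342) = 14.5689 km
F: √((-0.1434·111.32)² + (0.0131·93.6)²) = √(254.826564 + 1.503468) = 16.0103 km
G: √((-0.0076·111.32)² + (-0.0089·93.6)²) = √(0.715770 + 0.693956) = 1.1873 km
H: √((-0.1735·111.32)² + (-0.1055·93.6)²) = √(373.031369 + 97.511675) = 21.6920 km
I: √((0.0055·111.32)² + (0.0903·93.6)²) = √(0.374862 + 71.437656) = 8.4742 km
J: √((0.0090·111.32)² + (-0.1621·93.6)²) = √(1.003764 + 230.206577) = 15.2056 km
K: √((0.0309·111.32)² + (-0.1524·93.6)²) = √(11.832141 + 203.479954) = 14.6735 km
L: √((-0.0022·111.32)² + (-0.1518·93.6)²) = √(0.059978 + 201.880904) = 14.2106 km
M: √((-0.0204·111.32)² + (-0.1931·93.6)²) = √(5.157114 + 326.675260) = 18.2163 km
Sorted: G (1.1873 km) < C (5.5768 km) < I (8.4742 km) < A (9.5158 km) < L (14.2106 km) < …

G, C, I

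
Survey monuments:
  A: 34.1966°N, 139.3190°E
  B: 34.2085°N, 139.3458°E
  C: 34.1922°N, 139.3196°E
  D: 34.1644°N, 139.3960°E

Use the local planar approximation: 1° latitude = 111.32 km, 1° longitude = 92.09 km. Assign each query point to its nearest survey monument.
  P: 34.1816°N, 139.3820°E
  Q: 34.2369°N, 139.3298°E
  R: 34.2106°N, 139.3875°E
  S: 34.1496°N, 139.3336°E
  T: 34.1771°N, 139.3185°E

P at 34.1816°N, 139.3820°E:
  A: 6.0372 km
  B: 4.4811 km
  C: 5.8663 km
  D: 2.3083 km
  → nearest: D (2.3083 km)
Q at 34.2369°N, 139.3298°E:
  A: 4.5951 km
  B: 3.4880 km
  C: 5.0639 km
  D: 10.1144 km
  → nearest: B (3.4880 km)
R at 34.2106°N, 139.3875°E:
  A: 6.4978 km
  B: 3.8473 km
  C: 6.5798 km
  D: 5.2022 km
  → nearest: B (3.8473 km)
S at 34.1496°N, 139.3336°E:
  A: 5.4020 km
  B: 6.6523 km
  C: 4.9144 km
  D: 5.9779 km
  → nearest: C (4.9144 km)
T at 34.1771°N, 139.3185°E:
  A: 2.1712 km
  B: 4.3057 km
  C: 1.6840 km
  D: 7.2757 km
  → nearest: C (1.6840 km)

P→D; Q→B; R→B; S→C; T→C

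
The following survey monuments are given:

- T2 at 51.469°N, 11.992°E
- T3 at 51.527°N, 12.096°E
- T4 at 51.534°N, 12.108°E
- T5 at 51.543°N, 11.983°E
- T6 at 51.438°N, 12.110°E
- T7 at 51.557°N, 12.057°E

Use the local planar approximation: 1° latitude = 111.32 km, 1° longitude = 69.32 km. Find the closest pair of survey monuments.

Pairwise distances:
T3–T4: √((0.007·111.32)² + (0.012·69.32)²) = √(0.60721 + 0.69196) = 1.140 km
T3–T7: √((0.030·111.32)² + (-0.039·69.32)²) = √(11.15293 + 7.30880) = 4.297 km
T4–T7: √((0.023·111.32)² + (-0.051·69.32)²) = √(6.55544 + 12.49849) = 4.365 km
T5–T7: √((0.014·111.32)² + (0.074·69.32)²) = √(2.42886 + 26.31362) = 5.361 km
T3–T5: √((0.016·111.32)² + (-0.113·69.32)²) = √(3.17239 + 61.35840) = 8.033 km
T2–T5: √((0.074·111.32)² + (-0.009·69.32)²) = √(67.85937 + 0.38923) = 8.261 km
T4–T5: √((0.009·111.32)² + (-0.125·69.32)²) = √(1.00376 + 75.08222) = 8.723 km
T2–T6: √((-0.031·111.32)² + (0.118·69.32)²) = √(11.90885 + 66.90847) = 8.878 km
T2–T3: √((0.058·111.32)² + (0.104·69.32)²) = √(41.68717 + 51.97372) = 9.678 km
T3–T6: √((-0.089·111.32)² + (0.014·69.32)²) = √(98.15816 + 0.94183) = 9.955 km
T4–T6: √((-0.096·111.32)² + (0.002·69.32)²) = √(114.20598 + 0.01922) = 10.688 km
T2–T7: √((0.088·111.32)² + (0.065·69.32)²) = √(95.96475 + 20.30223) = 10.783 km
T2–T4: √((0.065·111.32)² + (0.116·69.32)²) = √(52.35680 + 64.65961) = 10.817 km
T6–T7: √((0.119·111.32)² + (-0.053·69.32)²) = √(175.48513 + 13.49798) = 13.747 km
T5–T6: √((-0.105·111.32)² + (0.127·69.32)²) = √(136.62337 + 77.50408) = 14.633 km
Closest pair: T3–T4 at 1.140 km.

T3 and T4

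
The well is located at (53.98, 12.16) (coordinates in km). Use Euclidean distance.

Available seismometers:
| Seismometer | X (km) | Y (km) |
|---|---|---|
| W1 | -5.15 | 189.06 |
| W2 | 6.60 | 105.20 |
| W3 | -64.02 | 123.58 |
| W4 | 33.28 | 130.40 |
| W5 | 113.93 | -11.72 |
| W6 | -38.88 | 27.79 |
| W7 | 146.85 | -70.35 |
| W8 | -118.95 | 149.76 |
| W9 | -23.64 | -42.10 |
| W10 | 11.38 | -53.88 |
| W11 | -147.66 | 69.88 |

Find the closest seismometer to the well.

Distances from (53.98, 12.16):
W1: √((-59.13)² + (176.90)²) = √(3496.3569 + 31293.6100) = 186.52 km
W2: √((-47.38)² + (93.04)²) = √(2244.8644 + 8656.4416) = 104.41 km
W3: √((-118.00)² + (111.42)²) = √(13924.0000 + 12414.4164) = 162.29 km
W4: √((-20.70)² + (118.24)²) = √(428.4900 + 13980.6976) = 120.04 km
W5: √((59.95)² + (-23.88)²) = √(3594.0025 + 570.2544) = 64.53 km
W6: √((-92.86)² + (15.63)²) = √(8622.9796 + 244.2969) = 94.17 km
W7: √((92.87)² + (-82.51)²) = √(8624.8369 + 6807.9001) = 124.23 km
W8: √((-172.93)² + (137.60)²) = √(29904.7849 + 18933.7600) = 220.99 km
W9: √((-77.62)² + (-54.26)²) = √(6024.8644 + 2944.1476) = 94.70 km
W10: √((-42.60)² + (-66.04)²) = √(1814.7600 + 4361.2816) = 78.59 km
W11: √((-201.64)² + (57.72)²) = √(40658.6896 + 3331.5984) = 209.74 km
Minimum: W5 at 64.53 km.

W5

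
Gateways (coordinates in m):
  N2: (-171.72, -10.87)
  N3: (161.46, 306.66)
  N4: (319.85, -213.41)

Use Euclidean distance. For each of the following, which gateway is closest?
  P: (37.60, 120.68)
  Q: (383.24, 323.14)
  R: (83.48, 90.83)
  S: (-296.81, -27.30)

P→N3; Q→N3; R→N3; S→N2

P at (37.60, 120.68):
  N2: 247.23 m
  N3: 223.45 m
  N4: 437.36 m
  → nearest: N3 (223.45 m)
Q at (383.24, 323.14):
  N2: 647.72 m
  N3: 222.39 m
  N4: 540.28 m
  → nearest: N3 (222.39 m)
R at (83.48, 90.83):
  N2: 274.72 m
  N3: 229.49 m
  N4: 385.27 m
  → nearest: N3 (229.49 m)
S at (-296.81, -27.30):
  N2: 126.16 m
  N3: 567.05 m
  N4: 644.13 m
  → nearest: N2 (126.16 m)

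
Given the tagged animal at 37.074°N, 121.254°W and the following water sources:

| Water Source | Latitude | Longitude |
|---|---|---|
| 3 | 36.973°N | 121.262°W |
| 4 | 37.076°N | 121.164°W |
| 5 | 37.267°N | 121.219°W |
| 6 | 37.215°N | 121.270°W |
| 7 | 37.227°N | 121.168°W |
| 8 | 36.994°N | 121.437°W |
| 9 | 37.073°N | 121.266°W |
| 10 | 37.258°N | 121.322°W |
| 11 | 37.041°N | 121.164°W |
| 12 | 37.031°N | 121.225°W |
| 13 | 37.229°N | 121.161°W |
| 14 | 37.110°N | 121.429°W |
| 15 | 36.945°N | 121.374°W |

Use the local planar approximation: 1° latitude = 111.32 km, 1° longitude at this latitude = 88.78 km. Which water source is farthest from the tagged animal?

Distances from 37.074°N, 121.254°W:
3: 11.266 km
4: 7.993 km
5: 21.708 km
6: 15.760 km
7: 18.665 km
8: 18.527 km
9: 1.071 km
10: 21.354 km
11: 8.794 km
12: 5.435 km
13: 19.128 km
14: 16.045 km
15: 17.881 km
Maximum: 5 at 21.708 km.

5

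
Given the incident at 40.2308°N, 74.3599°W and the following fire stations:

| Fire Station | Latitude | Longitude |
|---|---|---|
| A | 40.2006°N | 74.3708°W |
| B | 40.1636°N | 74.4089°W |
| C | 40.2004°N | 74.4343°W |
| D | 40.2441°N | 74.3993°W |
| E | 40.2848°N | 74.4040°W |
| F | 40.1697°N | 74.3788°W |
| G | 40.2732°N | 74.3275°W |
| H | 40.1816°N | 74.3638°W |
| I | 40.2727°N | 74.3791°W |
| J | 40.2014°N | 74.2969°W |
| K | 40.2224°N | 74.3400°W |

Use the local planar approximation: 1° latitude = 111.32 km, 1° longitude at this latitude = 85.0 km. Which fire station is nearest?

Distances from 40.2308°N, 74.3599°W:
A: √((-0.0302·111.32)² + (-0.0109·85.0)²) = √(11.302130 + 0.858402) = 3.4872 km
B: √((-0.0672·111.32)² + (-0.0490·85.0)²) = √(55.960932 + 17.347225) = 8.5620 km
C: √((-0.0304·111.32)² + (-0.0744·85.0)²) = √(11.452322 + 39.992976) = 7.1725 km
D: √((0.0133·111.32)² + (-0.0394·85.0)²) = √(2.192046 + 11.215801) = 3.6617 km
E: √((0.0540·111.32)² + (-0.0441·85.0)²) = √(36.135487 + 14.051252) = 7.0843 km
F: √((-0.0611·111.32)² + (-0.0189·85.0)²) = √(46.262470 + 2.580842) = 6.9888 km
G: √((0.0424·111.32)² + (0.0324·85.0)²) = √(22.278098 + 7.584516) = 5.4647 km
H: √((-0.0492·111.32)² + (-0.0039·85.0)²) = √(29.996916 + 0.109892) = 5.4870 km
I: √((0.0419·111.32)² + (-0.0192·85.0)²) = √(21.755769 + 2.663424) = 4.9416 km
J: √((-0.0294·111.32)² + (0.0630·85.0)²) = √(10.711272 + 28.676025) = 6.2759 km
K: √((-0.0084·111.32)² + (0.0199·85.0)²) = √(0.874390 + 2.861172) = 1.9328 km
Minimum: K at 1.9328 km.

K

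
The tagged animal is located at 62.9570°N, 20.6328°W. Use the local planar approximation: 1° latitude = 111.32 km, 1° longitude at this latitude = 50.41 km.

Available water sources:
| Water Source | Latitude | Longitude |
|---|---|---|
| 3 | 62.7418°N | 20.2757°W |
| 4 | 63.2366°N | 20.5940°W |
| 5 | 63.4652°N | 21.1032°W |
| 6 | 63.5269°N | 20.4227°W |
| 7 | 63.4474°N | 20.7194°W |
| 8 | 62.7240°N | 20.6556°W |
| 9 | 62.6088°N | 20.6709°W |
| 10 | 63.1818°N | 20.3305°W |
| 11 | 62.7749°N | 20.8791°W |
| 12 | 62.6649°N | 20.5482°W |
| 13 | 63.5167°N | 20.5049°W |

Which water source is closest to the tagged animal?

11

Distances from 62.9570°N, 20.6328°W:
3: 29.9657 km
4: 31.1865 km
5: 61.3415 km
6: 64.3193 km
7: 54.7656 km
8: 25.9630 km
9: 38.8092 km
10: 29.2995 km
11: 23.7715 km
12: 32.7950 km
13: 62.6385 km
Minimum: 11 at 23.7715 km.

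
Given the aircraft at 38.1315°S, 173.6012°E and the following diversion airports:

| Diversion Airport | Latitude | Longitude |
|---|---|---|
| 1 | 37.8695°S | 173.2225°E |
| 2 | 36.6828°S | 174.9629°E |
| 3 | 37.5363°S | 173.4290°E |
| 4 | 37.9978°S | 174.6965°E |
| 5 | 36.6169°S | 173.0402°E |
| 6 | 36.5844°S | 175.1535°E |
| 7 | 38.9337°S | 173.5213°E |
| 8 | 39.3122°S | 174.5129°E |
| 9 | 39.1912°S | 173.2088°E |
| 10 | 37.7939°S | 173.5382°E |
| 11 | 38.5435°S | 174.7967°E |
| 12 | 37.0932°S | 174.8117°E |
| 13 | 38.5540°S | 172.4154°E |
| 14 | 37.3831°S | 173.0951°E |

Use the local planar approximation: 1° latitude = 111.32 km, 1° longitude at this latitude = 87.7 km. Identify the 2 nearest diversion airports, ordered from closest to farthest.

Distances from 38.1315°S, 173.6012°E:
1: √((0.2620·111.32)² + (-0.3787·87.7)²) = √(850.646223 + 1103.036280) = 44.2005 km
2: √((1.4487·111.32)² + (1.3617·87.7)²) = √(26007.781962 + 14261.396737) = 200.6718 km
3: √((0.5952·111.32)² + (-0.1722·87.7)²) = √(4390.078039 + 228.068592) = 67.9569 km
4: √((0.1337·111.32)² + (1.0953·87.7)²) = √(221.518096 + 9227.102862) = 97.2040 km
5: √((1.5146·111.32)² + (-0.5610·87.7)²) = √(28427.737746 + 2420.610480) = 175.6370 km
6: √((1.5471·111.32)² + (1.5523·87.7)²) = √(29660.820974 + 18533.203810) = 219.5314 km
7: √((-0.8022·111.32)² + (-0.0799·87.7)²) = √(7974.651455 + 49.101272) = 89.5754 km
8: √((-1.1807·111.32)² + (0.9117·87.7)²) = √(17275.296969 + 6392.976328) = 153.8450 km
9: √((-1.0597·111.32)² + (-0.3924·87.7)²) = √(13915.930913 + 1184.287606) = 122.8829 km
10: √((0.3376·111.32)² + (-0.0630·87.7)²) = √(1412.379064 + 30.526730) = 37.9856 km
11: √((-0.4120·111.32)² + (1.1955·87.7)²) = √(2103.491820 + 10992.547417) = 114.4379 km
12: √((1.0383·111.32)² + (1.2105·87.7)²) = √(13359.558418 + 11270.126073) = 156.9385 km
13: √((-0.4225·111.32)² + (-1.1858·87.7)²) = √(2212.074869 + 10814.889309) = 114.1357 km
14: √((0.7484·111.32)² + (-0.5061·87.7)²) = √(6940.870682 + 1970.025562) = 94.3975 km
Sorted: 10 (37.9856 km) < 1 (44.2005 km) < 3 (67.9569 km) < 7 (89.5754 km) < …

10, 1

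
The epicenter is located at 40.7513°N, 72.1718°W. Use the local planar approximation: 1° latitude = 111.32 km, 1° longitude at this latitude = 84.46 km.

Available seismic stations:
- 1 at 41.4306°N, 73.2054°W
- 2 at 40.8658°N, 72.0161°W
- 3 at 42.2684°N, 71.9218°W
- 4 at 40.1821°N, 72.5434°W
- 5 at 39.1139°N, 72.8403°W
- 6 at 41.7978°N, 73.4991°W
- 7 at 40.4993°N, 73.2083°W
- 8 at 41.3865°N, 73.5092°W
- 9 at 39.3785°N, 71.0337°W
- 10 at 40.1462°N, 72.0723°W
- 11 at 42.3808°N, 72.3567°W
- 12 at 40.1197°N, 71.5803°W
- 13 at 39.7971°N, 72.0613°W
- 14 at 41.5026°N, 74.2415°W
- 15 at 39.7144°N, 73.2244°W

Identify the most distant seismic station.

14

Distances from 40.7513°N, 72.1718°W:
1: √((0.6793·111.32)² + (-1.0336·84.46)²) = √(5718.335398 + 7620.915662) = 115.4957 km
2: √((0.1145·111.32)² + (0.1557·84.46)²) = √(162.464085 + 172.933599) = 18.3139 km
3: √((1.5171·111.32)² + (0.2500·84.46)²) = √(28521.660891 + 445.843225) = 170.1984 km
4: √((-0.5692·111.32)² + (-0.3716·84.46)²) = √(4014.913363 + 985.039316) = 70.7103 km
5: √((-1.6374·111.32)² + (-0.6685·84.46)²) = √(33224.309780 + 3187.902111) = 190.8198 km
6: √((1.0465·111.32)² + (-1.3273·84.46)²) = √(13571.406553 + 12567.252558) = 161.6745 km
7: √((-0.2520·111.32)² + (-1.0365·84.46)²) = √(786.950611 + 7663.740081) = 91.9276 km
8: √((0.6352·111.32)² + (-1.3374·84.46)²) = √(4999.969719 + 12759.239570) = 133.2637 km
9: √((-1.3728·111.32)² + (1.1381·84.46)²) = √(23353.981741 + 9239.809150) = 180.5375 km
10: √((-0.6051·111.32)² + (0.0995·84.46)²) = √(4537.333495 + 70.623350) = 67.8819 km
11: √((1.6295·111.32)² + (-0.1849·84.46)²) = √(32904.487048 + 243.879882) = 182.0669 km
12: √((-0.6316·111.32)² + (0.5915·84.46)²) = √(4943.455602 + 2495.810756) = 86.2512 km
13: √((-0.9542·111.32)² + (0.1105·84.46)²) = √(11283.016410 + 87.101716) = 106.6308 km
14: √((0.7513·111.32)² + (-2.0697·84.46)²) = √(6994.765720 + 30557.439002) = 193.7839 km
15: √((-1.0369·111.32)² + (-1.0526·84.46)²) = √(13323.555774 + 7903.671576) = 145.6957 km
Maximum: 14 at 193.7839 km.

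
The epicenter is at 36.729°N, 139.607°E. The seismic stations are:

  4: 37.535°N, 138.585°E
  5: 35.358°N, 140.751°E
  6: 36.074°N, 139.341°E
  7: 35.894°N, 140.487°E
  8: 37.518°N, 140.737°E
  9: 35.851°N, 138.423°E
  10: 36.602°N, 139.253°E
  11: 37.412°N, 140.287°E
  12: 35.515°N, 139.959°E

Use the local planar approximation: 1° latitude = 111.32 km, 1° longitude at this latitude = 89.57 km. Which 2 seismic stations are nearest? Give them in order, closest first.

Distances from 36.729°N, 139.607°E:
4: √((0.806·111.32)² + (-1.022·89.57)²) = √(8050.38182 + 8379.67046) = 128.180 km
5: √((-1.371·111.32)² + (1.144·89.57)²) = √(23292.77893 + 10499.70742) = 183.827 km
6: √((-0.655·111.32)² + (-0.266·89.57)²) = √(5316.53889 + 567.66017) = 76.709 km
7: √((-0.835·111.32)² + (0.880·89.57)²) = √(8640.11148 + 6212.84463) = 121.873 km
8: √((0.789·111.32)² + (1.130·89.57)²) = √(7714.36888 + 10244.29404) = 134.010 km
9: √((-0.878·111.32)² + (-1.184·89.57)²) = √(9552.90430 + 11246.78915) = 144.221 km
10: √((-0.127·111.32)² + (-0.354·89.57)²) = √(199.87286 + 1005.38331) = 34.717 km
11: √((0.683·111.32)² + (0.680·89.57)²) = √(5780.79812 + 3709.73574) = 97.419 km
12: √((-1.214·111.32)² + (0.352·89.57)²) = √(18263.48990 + 994.05514) = 138.772 km
Sorted: 10 (34.717 km) < 6 (76.709 km) < 11 (97.419 km) < 7 (121.873 km) < …

10, 6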